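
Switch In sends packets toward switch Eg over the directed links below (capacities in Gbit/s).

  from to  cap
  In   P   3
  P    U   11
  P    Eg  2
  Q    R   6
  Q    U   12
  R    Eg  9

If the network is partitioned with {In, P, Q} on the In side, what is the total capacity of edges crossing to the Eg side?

31

Edges leaving {In, P, Q}: P→U (11), P→Eg (2), Q→R (6), Q→U (12).
Cut capacity = 11 + 2 + 6 + 12 = 31.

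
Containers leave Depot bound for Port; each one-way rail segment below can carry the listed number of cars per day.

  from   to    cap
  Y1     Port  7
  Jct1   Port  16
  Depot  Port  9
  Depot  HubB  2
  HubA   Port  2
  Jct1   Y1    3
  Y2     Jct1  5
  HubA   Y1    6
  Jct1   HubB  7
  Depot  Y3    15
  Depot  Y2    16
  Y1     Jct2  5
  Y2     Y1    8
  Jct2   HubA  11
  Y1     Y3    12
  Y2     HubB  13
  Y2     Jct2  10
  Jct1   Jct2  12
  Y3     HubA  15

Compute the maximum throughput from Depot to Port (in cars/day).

Augment Depot→Port: bottleneck 9, flow now 9.
Augment Depot→Y2→Jct1→Port: bottleneck 5, flow now 14.
Augment Depot→Y2→Y1→Port: bottleneck 7, flow now 21.
Augment Depot→Y3→HubA→Port: bottleneck 2, flow now 23.
No augmenting path remains; maximum flow = 23.
In the residual graph, reachable from Depot: {Depot, Y2, Y1, Y3, Jct2, HubA, HubB}.
Min-cut edges: Depot→Port (9), Y2→Jct1 (5), Y1→Port (7), HubA→Port (2); capacity 9 + 5 + 7 + 2 = 23.
This cut is saturated, so no flow can exceed 23.

23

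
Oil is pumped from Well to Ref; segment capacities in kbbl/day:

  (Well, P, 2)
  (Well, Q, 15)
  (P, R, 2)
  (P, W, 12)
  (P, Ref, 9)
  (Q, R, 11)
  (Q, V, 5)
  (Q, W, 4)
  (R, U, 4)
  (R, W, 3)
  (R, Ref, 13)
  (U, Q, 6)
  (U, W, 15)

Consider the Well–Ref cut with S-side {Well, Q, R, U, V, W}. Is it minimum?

No — its capacity is 15, but the minimum cut has capacity 13.

Given cut capacity: 2 + 13 = 15.
Augment Well→P→Ref: bottleneck 2, flow now 2.
Augment Well→Q→R→Ref: bottleneck 11, flow now 13.
No augmenting path remains; maximum flow = 13.
In the residual graph, reachable from Well: {Well, Q, V, W}.
Min-cut edges: Well→P (2), Q→R (11); capacity 2 + 11 = 13.
Cut capacity 15 exceeds the max flow 13, so it is not minimum.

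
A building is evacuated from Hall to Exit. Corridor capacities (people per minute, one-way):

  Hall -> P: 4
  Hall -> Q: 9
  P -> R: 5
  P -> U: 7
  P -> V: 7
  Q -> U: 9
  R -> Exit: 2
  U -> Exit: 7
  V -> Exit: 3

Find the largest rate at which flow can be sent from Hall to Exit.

Augment Hall→P→R→Exit: bottleneck 2, flow now 2.
Augment Hall→P→U→Exit: bottleneck 2, flow now 4.
Augment Hall→Q→U→Exit: bottleneck 5, flow now 9.
Augment Hall→Q→U→P→V→Exit: bottleneck 2, flow now 11. (uses reverse residual edge)
No augmenting path remains; maximum flow = 11.
In the residual graph, reachable from Hall: {Hall, Q, U}.
Min-cut edges: Hall→P (4), U→Exit (7); capacity 4 + 7 = 11.
This cut is saturated, so no flow can exceed 11.

11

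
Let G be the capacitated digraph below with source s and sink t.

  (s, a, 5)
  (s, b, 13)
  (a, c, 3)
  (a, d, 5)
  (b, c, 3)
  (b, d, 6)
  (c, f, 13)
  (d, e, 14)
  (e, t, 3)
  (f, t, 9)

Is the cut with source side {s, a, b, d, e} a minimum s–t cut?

Given cut capacity: 3 + 3 + 3 = 9.
Augment s→a→c→f→t: bottleneck 3, flow now 3.
Augment s→a→d→e→t: bottleneck 2, flow now 5.
Augment s→b→c→f→t: bottleneck 3, flow now 8.
Augment s→b→d→e→t: bottleneck 1, flow now 9.
No augmenting path remains; maximum flow = 9.
Cut capacity 9 equals the max flow, so it is a minimum cut.

Yes — it is a minimum cut (capacity 9).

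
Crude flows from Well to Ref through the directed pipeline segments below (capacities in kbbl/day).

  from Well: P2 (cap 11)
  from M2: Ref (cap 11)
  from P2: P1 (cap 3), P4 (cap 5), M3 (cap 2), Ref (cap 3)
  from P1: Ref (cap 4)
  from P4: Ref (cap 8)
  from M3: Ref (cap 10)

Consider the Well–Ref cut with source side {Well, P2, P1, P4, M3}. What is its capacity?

25

Edges leaving {Well, P2, P1, P4, M3}: P2→Ref (3), P1→Ref (4), P4→Ref (8), M3→Ref (10).
Cut capacity = 3 + 4 + 8 + 10 = 25.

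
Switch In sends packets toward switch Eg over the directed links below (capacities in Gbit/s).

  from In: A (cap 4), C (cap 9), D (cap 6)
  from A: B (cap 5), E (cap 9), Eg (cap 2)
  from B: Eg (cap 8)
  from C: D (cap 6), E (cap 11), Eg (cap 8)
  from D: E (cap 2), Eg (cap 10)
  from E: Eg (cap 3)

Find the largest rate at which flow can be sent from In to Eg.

19

Augment In→A→Eg: bottleneck 2, flow now 2.
Augment In→C→Eg: bottleneck 8, flow now 10.
Augment In→D→Eg: bottleneck 6, flow now 16.
Augment In→A→B→Eg: bottleneck 2, flow now 18.
Augment In→C→D→Eg: bottleneck 1, flow now 19.
No augmenting path remains; maximum flow = 19.
In the residual graph, reachable from In: {In}.
Min-cut edges: In→A (4), In→C (9), In→D (6); capacity 4 + 9 + 6 = 19.
This cut is saturated, so no flow can exceed 19.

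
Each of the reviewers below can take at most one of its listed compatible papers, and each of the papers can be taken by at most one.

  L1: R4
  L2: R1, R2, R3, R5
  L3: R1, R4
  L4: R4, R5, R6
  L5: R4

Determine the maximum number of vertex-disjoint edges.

4

Unit-capacity flow: source→left, listed edges, right→sink; max matching = max flow.
Augmenting path L1→R4 (+1); matched 1.
Augmenting path L2→R1 (+1); matched 2.
Augmenting path L4→R5 (+1); matched 3.
Augmenting path L3→R1→L2→R2 (+1); matched 4.
No augmenting path remains; maximum matching = 4.
König certificate: {L2, L3, L4, R4} is a vertex cover of size 4 (every listed pair touches it), so no matching can be larger.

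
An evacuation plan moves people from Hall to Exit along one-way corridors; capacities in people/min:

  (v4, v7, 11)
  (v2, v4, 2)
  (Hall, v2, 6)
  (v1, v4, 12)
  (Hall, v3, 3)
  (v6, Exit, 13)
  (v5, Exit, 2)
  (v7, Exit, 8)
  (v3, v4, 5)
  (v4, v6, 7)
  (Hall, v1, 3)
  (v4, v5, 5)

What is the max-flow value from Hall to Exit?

Augment Hall→v1→v4→v5→Exit: bottleneck 2, flow now 2.
Augment Hall→v1→v4→v6→Exit: bottleneck 1, flow now 3.
Augment Hall→v2→v4→v6→Exit: bottleneck 2, flow now 5.
Augment Hall→v3→v4→v6→Exit: bottleneck 3, flow now 8.
No augmenting path remains; maximum flow = 8.
In the residual graph, reachable from Hall: {Hall, v2}.
Min-cut edges: Hall→v1 (3), Hall→v3 (3), v2→v4 (2); capacity 3 + 3 + 2 = 8.
This cut is saturated, so no flow can exceed 8.

8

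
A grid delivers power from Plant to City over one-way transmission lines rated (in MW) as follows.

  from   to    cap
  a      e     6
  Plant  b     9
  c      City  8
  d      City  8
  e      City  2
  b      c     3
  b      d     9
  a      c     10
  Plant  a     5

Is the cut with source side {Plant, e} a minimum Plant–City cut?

Given cut capacity: 5 + 9 + 2 = 16.
Augment Plant→a→c→City: bottleneck 5, flow now 5.
Augment Plant→b→c→City: bottleneck 3, flow now 8.
Augment Plant→b→d→City: bottleneck 6, flow now 14.
No augmenting path remains; maximum flow = 14.
In the residual graph, reachable from Plant: {Plant}.
Min-cut edges: Plant→a (5), Plant→b (9); capacity 5 + 9 = 14.
Cut capacity 16 exceeds the max flow 14, so it is not minimum.

No — its capacity is 16, but the minimum cut has capacity 14.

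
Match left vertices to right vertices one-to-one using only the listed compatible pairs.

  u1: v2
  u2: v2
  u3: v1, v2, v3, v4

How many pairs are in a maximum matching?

2

Unit-capacity flow: source→left, listed edges, right→sink; max matching = max flow.
Augmenting path u1→v2 (+1); matched 1.
Augmenting path u3→v1 (+1); matched 2.
No augmenting path remains; maximum matching = 2.
König certificate: {u3, v2} is a vertex cover of size 2 (every listed pair touches it), so no matching can be larger.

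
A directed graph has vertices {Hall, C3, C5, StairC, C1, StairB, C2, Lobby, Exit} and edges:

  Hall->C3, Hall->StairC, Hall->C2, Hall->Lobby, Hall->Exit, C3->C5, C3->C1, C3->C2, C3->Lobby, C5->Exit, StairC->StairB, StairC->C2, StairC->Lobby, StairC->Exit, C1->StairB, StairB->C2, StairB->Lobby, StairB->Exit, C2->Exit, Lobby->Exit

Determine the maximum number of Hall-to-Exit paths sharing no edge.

5

Assign every edge capacity 1; by Menger, the answer equals the max flow.
Path Hall→Exit (+1); total 1.
Path Hall→StairC→Exit (+1); total 2.
Path Hall→C2→Exit (+1); total 3.
Path Hall→Lobby→Exit (+1); total 4.
Path Hall→C3→C5→Exit (+1); total 5.
No residual Hall→Exit path; max flow = 5.
Certifying cut of size 5: {Hall→C2, Hall→C3, Hall→Exit, Hall→Lobby, Hall→StairC}.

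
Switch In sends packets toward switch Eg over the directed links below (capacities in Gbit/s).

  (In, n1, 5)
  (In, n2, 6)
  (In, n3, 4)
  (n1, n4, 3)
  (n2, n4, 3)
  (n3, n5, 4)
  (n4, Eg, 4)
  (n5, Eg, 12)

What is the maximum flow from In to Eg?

8

Augment In→n1→n4→Eg: bottleneck 3, flow now 3.
Augment In→n2→n4→Eg: bottleneck 1, flow now 4.
Augment In→n3→n5→Eg: bottleneck 4, flow now 8.
No augmenting path remains; maximum flow = 8.
In the residual graph, reachable from In: {In, n1, n2, n4}.
Min-cut edges: In→n3 (4), n4→Eg (4); capacity 4 + 4 = 8.
This cut is saturated, so no flow can exceed 8.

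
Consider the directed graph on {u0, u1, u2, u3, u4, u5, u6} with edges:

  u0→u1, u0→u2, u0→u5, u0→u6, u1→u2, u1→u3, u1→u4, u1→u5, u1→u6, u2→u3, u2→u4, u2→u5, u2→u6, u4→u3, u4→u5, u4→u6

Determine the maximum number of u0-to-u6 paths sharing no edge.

Assign every edge capacity 1; by Menger, the answer equals the max flow.
Path u0→u6 (+1); total 1.
Path u0→u1→u6 (+1); total 2.
Path u0→u2→u6 (+1); total 3.
No residual u0→u6 path; max flow = 3.
Certifying cut of size 3: {u0→u1, u0→u2, u0→u6}.

3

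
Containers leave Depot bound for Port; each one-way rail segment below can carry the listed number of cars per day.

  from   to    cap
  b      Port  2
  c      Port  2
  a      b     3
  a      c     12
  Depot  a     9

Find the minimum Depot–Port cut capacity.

4

Augment Depot→a→b→Port: bottleneck 2, flow now 2.
Augment Depot→a→c→Port: bottleneck 2, flow now 4.
No augmenting path remains; maximum flow = 4.
By max-flow min-cut, the minimum cut capacity equals the max flow.
In the residual graph, reachable from Depot: {Depot, a, b, c}.
Min-cut edges: b→Port (2), c→Port (2); capacity 2 + 2 = 4.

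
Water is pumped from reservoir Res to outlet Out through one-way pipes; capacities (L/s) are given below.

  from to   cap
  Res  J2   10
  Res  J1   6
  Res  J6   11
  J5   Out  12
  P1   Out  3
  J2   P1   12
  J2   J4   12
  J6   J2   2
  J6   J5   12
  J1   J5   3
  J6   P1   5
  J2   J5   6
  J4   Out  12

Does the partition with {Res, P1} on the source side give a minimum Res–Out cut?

Given cut capacity: 6 + 10 + 11 + 3 = 30.
Augment Res→J1→J5→Out: bottleneck 3, flow now 3.
Augment Res→J2→J4→Out: bottleneck 10, flow now 13.
Augment Res→J6→P1→Out: bottleneck 3, flow now 16.
Augment Res→J6→J5→Out: bottleneck 8, flow now 24.
No augmenting path remains; maximum flow = 24.
In the residual graph, reachable from Res: {Res, J1}.
Min-cut edges: Res→J2 (10), Res→J6 (11), J1→J5 (3); capacity 10 + 11 + 3 = 24.
Cut capacity 30 exceeds the max flow 24, so it is not minimum.

No — its capacity is 30, but the minimum cut has capacity 24.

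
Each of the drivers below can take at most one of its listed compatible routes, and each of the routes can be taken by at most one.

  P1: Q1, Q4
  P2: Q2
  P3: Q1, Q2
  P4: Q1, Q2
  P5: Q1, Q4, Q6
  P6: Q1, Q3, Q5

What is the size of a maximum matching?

5

Unit-capacity flow: source→left, listed edges, right→sink; max matching = max flow.
Augmenting path P1→Q1 (+1); matched 1.
Augmenting path P2→Q2 (+1); matched 2.
Augmenting path P5→Q4 (+1); matched 3.
Augmenting path P6→Q3 (+1); matched 4.
Augmenting path P3→Q1→P1→Q4→P5→Q6 (+1); matched 5.
No augmenting path remains; maximum matching = 5.
König certificate: {P1, P5, P6, Q1, Q2} is a vertex cover of size 5 (every listed pair touches it), so no matching can be larger.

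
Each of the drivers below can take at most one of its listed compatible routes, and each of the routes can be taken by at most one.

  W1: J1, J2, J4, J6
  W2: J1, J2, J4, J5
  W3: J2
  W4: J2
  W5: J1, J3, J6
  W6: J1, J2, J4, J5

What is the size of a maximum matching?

Unit-capacity flow: source→left, listed edges, right→sink; max matching = max flow.
Augmenting path W1→J1 (+1); matched 1.
Augmenting path W2→J2 (+1); matched 2.
Augmenting path W5→J3 (+1); matched 3.
Augmenting path W6→J4 (+1); matched 4.
Augmenting path W3→J2→W2→J5 (+1); matched 5.
No augmenting path remains; maximum matching = 5.
König certificate: {W1, W2, W5, W6, J2} is a vertex cover of size 5 (every listed pair touches it), so no matching can be larger.

5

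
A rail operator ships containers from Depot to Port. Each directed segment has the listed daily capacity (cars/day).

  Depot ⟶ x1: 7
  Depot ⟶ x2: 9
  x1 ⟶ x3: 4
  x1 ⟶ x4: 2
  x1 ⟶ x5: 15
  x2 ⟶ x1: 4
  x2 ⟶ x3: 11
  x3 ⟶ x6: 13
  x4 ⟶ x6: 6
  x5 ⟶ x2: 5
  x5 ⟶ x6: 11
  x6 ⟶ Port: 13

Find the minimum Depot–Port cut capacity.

Augment Depot→x1→x3→x6→Port: bottleneck 4, flow now 4.
Augment Depot→x1→x4→x6→Port: bottleneck 2, flow now 6.
Augment Depot→x1→x5→x6→Port: bottleneck 1, flow now 7.
Augment Depot→x2→x3→x6→Port: bottleneck 6, flow now 13.
No augmenting path remains; maximum flow = 13.
By max-flow min-cut, the minimum cut capacity equals the max flow.
In the residual graph, reachable from Depot: {Depot, x1, x2, x3, x4, x5, x6}.
Min-cut edges: x6→Port (13); capacity 13 = 13.

13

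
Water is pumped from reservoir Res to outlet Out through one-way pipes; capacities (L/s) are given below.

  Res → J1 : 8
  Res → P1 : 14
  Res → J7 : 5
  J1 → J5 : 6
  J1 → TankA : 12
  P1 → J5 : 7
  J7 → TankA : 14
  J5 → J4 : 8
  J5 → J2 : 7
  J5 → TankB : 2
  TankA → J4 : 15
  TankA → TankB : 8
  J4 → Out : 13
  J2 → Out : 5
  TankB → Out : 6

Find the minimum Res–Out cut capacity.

20

Augment Res→J1→J5→J4→Out: bottleneck 6, flow now 6.
Augment Res→J1→TankA→J4→Out: bottleneck 2, flow now 8.
Augment Res→P1→J5→J4→Out: bottleneck 2, flow now 10.
Augment Res→P1→J5→J2→Out: bottleneck 5, flow now 15.
Augment Res→J7→TankA→J4→Out: bottleneck 3, flow now 18.
Augment Res→J7→TankA→TankB→Out: bottleneck 2, flow now 20.
No augmenting path remains; maximum flow = 20.
By max-flow min-cut, the minimum cut capacity equals the max flow.
In the residual graph, reachable from Res: {Res, P1}.
Min-cut edges: Res→J1 (8), Res→J7 (5), P1→J5 (7); capacity 8 + 5 + 7 = 20.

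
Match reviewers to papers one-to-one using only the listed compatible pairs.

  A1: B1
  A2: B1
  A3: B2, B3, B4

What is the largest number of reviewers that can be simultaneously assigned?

2

Unit-capacity flow: source→left, listed edges, right→sink; max matching = max flow.
Augmenting path A1→B1 (+1); matched 1.
Augmenting path A3→B2 (+1); matched 2.
No augmenting path remains; maximum matching = 2.
König certificate: {A3, B1} is a vertex cover of size 2 (every listed pair touches it), so no matching can be larger.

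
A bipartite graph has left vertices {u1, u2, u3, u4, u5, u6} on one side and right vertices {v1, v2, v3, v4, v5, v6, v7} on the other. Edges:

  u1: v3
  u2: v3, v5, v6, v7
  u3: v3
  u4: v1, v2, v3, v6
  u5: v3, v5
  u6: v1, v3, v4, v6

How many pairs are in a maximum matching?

5

Unit-capacity flow: source→left, listed edges, right→sink; max matching = max flow.
Augmenting path u1→v3 (+1); matched 1.
Augmenting path u2→v5 (+1); matched 2.
Augmenting path u4→v1 (+1); matched 3.
Augmenting path u6→v4 (+1); matched 4.
Augmenting path u5→v5→u2→v6 (+1); matched 5.
No augmenting path remains; maximum matching = 5.
König certificate: {u2, u4, u5, u6, v3} is a vertex cover of size 5 (every listed pair touches it), so no matching can be larger.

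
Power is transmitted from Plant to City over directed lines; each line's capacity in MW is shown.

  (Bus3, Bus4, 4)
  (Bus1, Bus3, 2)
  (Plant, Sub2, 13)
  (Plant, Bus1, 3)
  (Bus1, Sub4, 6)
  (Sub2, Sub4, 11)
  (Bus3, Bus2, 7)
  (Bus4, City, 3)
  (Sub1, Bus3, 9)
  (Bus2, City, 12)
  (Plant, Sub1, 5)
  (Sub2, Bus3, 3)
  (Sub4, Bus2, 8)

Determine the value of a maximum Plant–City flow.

Augment Plant→Sub1→Bus3→Bus4→City: bottleneck 3, flow now 3.
Augment Plant→Sub1→Bus3→Bus2→City: bottleneck 2, flow now 5.
Augment Plant→Bus1→Sub4→Bus2→City: bottleneck 3, flow now 8.
Augment Plant→Sub2→Sub4→Bus2→City: bottleneck 5, flow now 13.
Augment Plant→Sub2→Bus3→Bus2→City: bottleneck 2, flow now 15.
No augmenting path remains; maximum flow = 15.
In the residual graph, reachable from Plant: {Plant, Sub1, Bus1, Sub2, Sub4, Bus3, Bus4, Bus2}.
Min-cut edges: Bus4→City (3), Bus2→City (12); capacity 3 + 12 = 15.
This cut is saturated, so no flow can exceed 15.

15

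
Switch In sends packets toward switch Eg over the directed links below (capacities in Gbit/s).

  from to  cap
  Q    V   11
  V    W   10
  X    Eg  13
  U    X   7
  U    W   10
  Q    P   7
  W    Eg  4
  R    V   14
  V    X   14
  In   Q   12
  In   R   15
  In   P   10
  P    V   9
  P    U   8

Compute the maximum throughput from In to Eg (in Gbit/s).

Augment In→P→U→W→Eg: bottleneck 4, flow now 4.
Augment In→P→U→X→Eg: bottleneck 4, flow now 8.
Augment In→P→V→X→Eg: bottleneck 2, flow now 10.
Augment In→Q→V→X→Eg: bottleneck 7, flow now 17.
No augmenting path remains; maximum flow = 17.
In the residual graph, reachable from In: {In, P, Q, R, U, V, W, X}.
Min-cut edges: W→Eg (4), X→Eg (13); capacity 4 + 13 = 17.
This cut is saturated, so no flow can exceed 17.

17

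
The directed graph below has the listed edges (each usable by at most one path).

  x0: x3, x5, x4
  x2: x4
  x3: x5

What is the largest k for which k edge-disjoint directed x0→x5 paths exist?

2

Assign every edge capacity 1; by Menger, the answer equals the max flow.
Path x0→x5 (+1); total 1.
Path x0→x3→x5 (+1); total 2.
No residual x0→x5 path; max flow = 2.
Certifying cut of size 2: {x0→x3, x0→x5}.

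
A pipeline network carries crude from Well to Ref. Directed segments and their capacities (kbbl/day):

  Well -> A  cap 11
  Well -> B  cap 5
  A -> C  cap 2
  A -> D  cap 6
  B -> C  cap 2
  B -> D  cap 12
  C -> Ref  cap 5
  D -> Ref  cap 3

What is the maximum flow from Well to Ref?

Augment Well→A→C→Ref: bottleneck 2, flow now 2.
Augment Well→A→D→Ref: bottleneck 3, flow now 5.
Augment Well→B→C→Ref: bottleneck 2, flow now 7.
No augmenting path remains; maximum flow = 7.
In the residual graph, reachable from Well: {Well, A, B, D}.
Min-cut edges: A→C (2), B→C (2), D→Ref (3); capacity 2 + 2 + 3 = 7.
This cut is saturated, so no flow can exceed 7.

7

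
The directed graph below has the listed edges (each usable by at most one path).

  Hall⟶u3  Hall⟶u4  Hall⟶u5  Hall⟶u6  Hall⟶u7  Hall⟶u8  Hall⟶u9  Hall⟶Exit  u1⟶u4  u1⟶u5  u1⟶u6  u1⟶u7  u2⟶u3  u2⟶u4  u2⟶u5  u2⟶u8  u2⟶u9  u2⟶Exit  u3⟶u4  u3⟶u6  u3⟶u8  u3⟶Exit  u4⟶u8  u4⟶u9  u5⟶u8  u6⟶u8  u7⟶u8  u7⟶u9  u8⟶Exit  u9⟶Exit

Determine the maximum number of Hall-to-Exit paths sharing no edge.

4

Assign every edge capacity 1; by Menger, the answer equals the max flow.
Path Hall→Exit (+1); total 1.
Path Hall→u3→Exit (+1); total 2.
Path Hall→u8→Exit (+1); total 3.
Path Hall→u9→Exit (+1); total 4.
No residual Hall→Exit path; max flow = 4.
Certifying cut of size 4: {Hall→Exit, Hall→u3, u8→Exit, u9→Exit}.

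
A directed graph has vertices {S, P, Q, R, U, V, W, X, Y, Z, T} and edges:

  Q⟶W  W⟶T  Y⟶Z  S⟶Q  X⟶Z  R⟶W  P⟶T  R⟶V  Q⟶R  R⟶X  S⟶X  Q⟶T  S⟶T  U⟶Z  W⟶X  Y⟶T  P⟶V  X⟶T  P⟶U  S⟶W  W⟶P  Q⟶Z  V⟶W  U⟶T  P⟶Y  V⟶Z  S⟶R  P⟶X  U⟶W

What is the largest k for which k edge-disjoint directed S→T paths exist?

Assign every edge capacity 1; by Menger, the answer equals the max flow.
Path S→T (+1); total 1.
Path S→Q→T (+1); total 2.
Path S→W→T (+1); total 3.
Path S→X→T (+1); total 4.
Path S→R→W→P→T (+1); total 5.
No residual S→T path; max flow = 5.
Certifying cut of size 5: {S→Q, S→R, S→T, S→W, S→X}.

5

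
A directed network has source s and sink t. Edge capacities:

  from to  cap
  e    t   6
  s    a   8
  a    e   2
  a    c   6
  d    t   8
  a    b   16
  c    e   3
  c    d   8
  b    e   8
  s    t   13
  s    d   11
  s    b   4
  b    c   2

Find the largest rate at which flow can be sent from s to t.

27

Augment s→t: bottleneck 13, flow now 13.
Augment s→d→t: bottleneck 8, flow now 21.
Augment s→a→e→t: bottleneck 2, flow now 23.
Augment s→b→e→t: bottleneck 4, flow now 27.
No augmenting path remains; maximum flow = 27.
In the residual graph, reachable from s: {s, a, b, c, d, e}.
Min-cut edges: s→t (13), d→t (8), e→t (6); capacity 13 + 8 + 6 = 27.
This cut is saturated, so no flow can exceed 27.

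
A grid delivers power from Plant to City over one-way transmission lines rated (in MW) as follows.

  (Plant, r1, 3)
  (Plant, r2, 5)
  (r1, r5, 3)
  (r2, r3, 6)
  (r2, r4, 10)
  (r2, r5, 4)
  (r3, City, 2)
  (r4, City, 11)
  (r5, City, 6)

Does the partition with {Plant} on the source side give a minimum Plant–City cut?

Yes — it is a minimum cut (capacity 8).

Given cut capacity: 3 + 5 = 8.
Augment Plant→r1→r5→City: bottleneck 3, flow now 3.
Augment Plant→r2→r3→City: bottleneck 2, flow now 5.
Augment Plant→r2→r4→City: bottleneck 3, flow now 8.
No augmenting path remains; maximum flow = 8.
Cut capacity 8 equals the max flow, so it is a minimum cut.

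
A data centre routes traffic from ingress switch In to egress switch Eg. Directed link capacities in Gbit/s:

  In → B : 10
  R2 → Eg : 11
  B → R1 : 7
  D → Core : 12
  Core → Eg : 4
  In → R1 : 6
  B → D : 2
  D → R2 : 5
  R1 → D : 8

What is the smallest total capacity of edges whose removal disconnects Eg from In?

9

Augment In→R1→D→R2→Eg: bottleneck 5, flow now 5.
Augment In→R1→D→Core→Eg: bottleneck 1, flow now 6.
Augment In→B→D→Core→Eg: bottleneck 2, flow now 8.
Augment In→B→R1→D→Core→Eg: bottleneck 1, flow now 9.
No augmenting path remains; maximum flow = 9.
By max-flow min-cut, the minimum cut capacity equals the max flow.
In the residual graph, reachable from In: {In, R1, B, D, Core}.
Min-cut edges: D→R2 (5), Core→Eg (4); capacity 5 + 4 = 9.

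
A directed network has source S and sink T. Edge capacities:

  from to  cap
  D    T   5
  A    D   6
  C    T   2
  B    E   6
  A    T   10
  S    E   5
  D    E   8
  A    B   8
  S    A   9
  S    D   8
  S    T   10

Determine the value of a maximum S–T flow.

Augment S→T: bottleneck 10, flow now 10.
Augment S→A→T: bottleneck 9, flow now 19.
Augment S→D→T: bottleneck 5, flow now 24.
No augmenting path remains; maximum flow = 24.
In the residual graph, reachable from S: {S, D, E}.
Min-cut edges: S→A (9), S→T (10), D→T (5); capacity 9 + 10 + 5 = 24.
This cut is saturated, so no flow can exceed 24.

24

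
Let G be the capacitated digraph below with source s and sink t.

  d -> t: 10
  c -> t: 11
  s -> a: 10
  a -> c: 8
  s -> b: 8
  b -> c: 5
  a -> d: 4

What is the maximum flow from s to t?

15

Augment s→a→c→t: bottleneck 8, flow now 8.
Augment s→a→d→t: bottleneck 2, flow now 10.
Augment s→b→c→t: bottleneck 3, flow now 13.
Augment s→b→c→a→d→t: bottleneck 2, flow now 15. (uses reverse residual edge)
No augmenting path remains; maximum flow = 15.
In the residual graph, reachable from s: {s, b}.
Min-cut edges: s→a (10), b→c (5); capacity 10 + 5 = 15.
This cut is saturated, so no flow can exceed 15.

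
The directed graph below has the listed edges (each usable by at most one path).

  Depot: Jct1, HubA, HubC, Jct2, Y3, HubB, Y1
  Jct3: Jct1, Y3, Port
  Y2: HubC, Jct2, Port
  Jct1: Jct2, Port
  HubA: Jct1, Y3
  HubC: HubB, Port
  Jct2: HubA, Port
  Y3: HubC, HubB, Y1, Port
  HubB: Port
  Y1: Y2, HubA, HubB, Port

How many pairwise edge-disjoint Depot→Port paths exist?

7

Assign every edge capacity 1; by Menger, the answer equals the max flow.
Path Depot→Jct1→Port (+1); total 1.
Path Depot→HubC→Port (+1); total 2.
Path Depot→Jct2→Port (+1); total 3.
Path Depot→Y3→Port (+1); total 4.
Path Depot→HubB→Port (+1); total 5.
Path Depot→Y1→Port (+1); total 6.
Path Depot→HubA→Y3→Y1→Y2→Port (+1); total 7.
No residual Depot→Port path; max flow = 7.
Certifying cut of size 7: {Depot→HubA, Depot→HubB, Depot→HubC, Depot→Jct1, Depot→Jct2, Depot→Y1, Depot→Y3}.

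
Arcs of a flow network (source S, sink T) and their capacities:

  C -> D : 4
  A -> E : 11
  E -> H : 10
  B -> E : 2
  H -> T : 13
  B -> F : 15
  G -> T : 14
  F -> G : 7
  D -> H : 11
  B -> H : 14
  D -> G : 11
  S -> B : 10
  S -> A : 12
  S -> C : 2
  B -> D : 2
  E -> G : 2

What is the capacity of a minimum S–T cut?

Augment S→B→H→T: bottleneck 10, flow now 10.
Augment S→A→E→G→T: bottleneck 2, flow now 12.
Augment S→A→E→H→T: bottleneck 3, flow now 15.
Augment S→C→D→G→T: bottleneck 2, flow now 17.
Augment S→A→E→H→B→D→G→T: bottleneck 2, flow now 19. (uses reverse residual edge)
Augment S→A→E→H→B→F→G→T: bottleneck 4, flow now 23. (uses reverse residual edge)
No augmenting path remains; maximum flow = 23.
By max-flow min-cut, the minimum cut capacity equals the max flow.
In the residual graph, reachable from S: {S, A}.
Min-cut edges: S→B (10), S→C (2), A→E (11); capacity 10 + 2 + 11 = 23.

23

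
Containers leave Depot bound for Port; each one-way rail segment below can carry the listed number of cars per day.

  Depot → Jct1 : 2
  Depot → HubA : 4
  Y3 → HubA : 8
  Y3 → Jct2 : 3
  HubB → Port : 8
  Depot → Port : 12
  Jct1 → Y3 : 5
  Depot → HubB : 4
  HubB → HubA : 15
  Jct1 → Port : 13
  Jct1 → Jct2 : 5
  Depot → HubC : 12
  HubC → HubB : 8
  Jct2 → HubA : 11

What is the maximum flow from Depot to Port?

22

Augment Depot→Port: bottleneck 12, flow now 12.
Augment Depot→Jct1→Port: bottleneck 2, flow now 14.
Augment Depot→HubB→Port: bottleneck 4, flow now 18.
Augment Depot→HubC→HubB→Port: bottleneck 4, flow now 22.
No augmenting path remains; maximum flow = 22.
In the residual graph, reachable from Depot: {Depot, HubC, HubB, HubA}.
Min-cut edges: Depot→Jct1 (2), Depot→Port (12), HubB→Port (8); capacity 2 + 12 + 8 = 22.
This cut is saturated, so no flow can exceed 22.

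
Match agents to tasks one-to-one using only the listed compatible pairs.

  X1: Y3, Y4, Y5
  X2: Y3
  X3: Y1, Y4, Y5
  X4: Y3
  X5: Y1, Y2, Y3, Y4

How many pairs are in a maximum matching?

4

Unit-capacity flow: source→left, listed edges, right→sink; max matching = max flow.
Augmenting path X1→Y3 (+1); matched 1.
Augmenting path X3→Y1 (+1); matched 2.
Augmenting path X5→Y2 (+1); matched 3.
Augmenting path X2→Y3→X1→Y4 (+1); matched 4.
No augmenting path remains; maximum matching = 4.
König certificate: {X1, X3, X5, Y3} is a vertex cover of size 4 (every listed pair touches it), so no matching can be larger.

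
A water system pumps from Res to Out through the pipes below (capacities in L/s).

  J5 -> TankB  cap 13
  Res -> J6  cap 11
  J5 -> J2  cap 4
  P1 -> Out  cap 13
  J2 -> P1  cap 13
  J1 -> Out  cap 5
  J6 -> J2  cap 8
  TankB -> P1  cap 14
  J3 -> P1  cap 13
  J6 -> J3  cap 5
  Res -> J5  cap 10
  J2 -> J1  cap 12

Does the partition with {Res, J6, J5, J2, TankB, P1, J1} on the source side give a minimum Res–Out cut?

Given cut capacity: 5 + 13 + 5 = 23.
Augment Res→J6→J3→P1→Out: bottleneck 5, flow now 5.
Augment Res→J6→J2→P1→Out: bottleneck 6, flow now 11.
Augment Res→J5→J2→P1→Out: bottleneck 2, flow now 13.
Augment Res→J5→J2→J1→Out: bottleneck 2, flow now 15.
Augment Res→J5→TankB→P1→J2→J1→Out: bottleneck 3, flow now 18. (uses reverse residual edge)
No augmenting path remains; maximum flow = 18.
In the residual graph, reachable from Res: {Res, J6, J5, J3, J2, TankB, P1, J1}.
Min-cut edges: P1→Out (13), J1→Out (5); capacity 13 + 5 = 18.
Cut capacity 23 exceeds the max flow 18, so it is not minimum.

No — its capacity is 23, but the minimum cut has capacity 18.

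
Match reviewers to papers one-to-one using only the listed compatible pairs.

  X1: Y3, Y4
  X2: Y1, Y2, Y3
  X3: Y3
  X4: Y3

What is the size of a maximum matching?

3

Unit-capacity flow: source→left, listed edges, right→sink; max matching = max flow.
Augmenting path X1→Y3 (+1); matched 1.
Augmenting path X2→Y1 (+1); matched 2.
Augmenting path X3→Y3→X1→Y4 (+1); matched 3.
No augmenting path remains; maximum matching = 3.
König certificate: {X1, X2, Y3} is a vertex cover of size 3 (every listed pair touches it), so no matching can be larger.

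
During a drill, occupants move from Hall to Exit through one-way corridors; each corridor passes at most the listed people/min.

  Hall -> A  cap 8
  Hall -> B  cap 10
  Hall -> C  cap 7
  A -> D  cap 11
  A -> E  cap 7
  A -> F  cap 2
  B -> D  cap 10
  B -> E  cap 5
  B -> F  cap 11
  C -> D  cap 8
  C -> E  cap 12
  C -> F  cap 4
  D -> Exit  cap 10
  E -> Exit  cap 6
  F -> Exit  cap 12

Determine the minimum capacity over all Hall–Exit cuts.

25

Augment Hall→A→D→Exit: bottleneck 8, flow now 8.
Augment Hall→B→D→Exit: bottleneck 2, flow now 10.
Augment Hall→B→E→Exit: bottleneck 5, flow now 15.
Augment Hall→B→F→Exit: bottleneck 3, flow now 18.
Augment Hall→C→E→Exit: bottleneck 1, flow now 19.
Augment Hall→C→F→Exit: bottleneck 4, flow now 23.
Augment Hall→C→D→A→F→Exit: bottleneck 2, flow now 25. (uses reverse residual edge)
No augmenting path remains; maximum flow = 25.
By max-flow min-cut, the minimum cut capacity equals the max flow.
In the residual graph, reachable from Hall: {Hall}.
Min-cut edges: Hall→A (8), Hall→B (10), Hall→C (7); capacity 8 + 10 + 7 = 25.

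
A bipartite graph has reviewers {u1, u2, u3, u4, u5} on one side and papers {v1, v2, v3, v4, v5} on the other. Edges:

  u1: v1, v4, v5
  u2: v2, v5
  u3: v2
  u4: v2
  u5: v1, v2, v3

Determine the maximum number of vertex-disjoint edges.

4

Unit-capacity flow: source→left, listed edges, right→sink; max matching = max flow.
Augmenting path u1→v1 (+1); matched 1.
Augmenting path u2→v2 (+1); matched 2.
Augmenting path u5→v3 (+1); matched 3.
Augmenting path u3→v2→u2→v5 (+1); matched 4.
No augmenting path remains; maximum matching = 4.
König certificate: {u1, u2, u5, v2} is a vertex cover of size 4 (every listed pair touches it), so no matching can be larger.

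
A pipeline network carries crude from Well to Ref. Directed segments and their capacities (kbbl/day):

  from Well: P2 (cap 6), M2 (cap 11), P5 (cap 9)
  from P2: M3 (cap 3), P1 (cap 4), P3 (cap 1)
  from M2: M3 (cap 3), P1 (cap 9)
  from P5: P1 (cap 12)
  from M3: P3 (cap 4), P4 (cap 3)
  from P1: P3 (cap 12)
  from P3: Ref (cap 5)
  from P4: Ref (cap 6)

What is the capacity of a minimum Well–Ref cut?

Augment Well→P2→P3→Ref: bottleneck 1, flow now 1.
Augment Well→P2→M3→P3→Ref: bottleneck 3, flow now 4.
Augment Well→P2→P1→P3→Ref: bottleneck 1, flow now 5.
Augment Well→M2→M3→P4→Ref: bottleneck 3, flow now 8.
No augmenting path remains; maximum flow = 8.
By max-flow min-cut, the minimum cut capacity equals the max flow.
In the residual graph, reachable from Well: {Well, P2, M2, P5, M3, P1, P3}.
Min-cut edges: M3→P4 (3), P3→Ref (5); capacity 3 + 5 = 8.

8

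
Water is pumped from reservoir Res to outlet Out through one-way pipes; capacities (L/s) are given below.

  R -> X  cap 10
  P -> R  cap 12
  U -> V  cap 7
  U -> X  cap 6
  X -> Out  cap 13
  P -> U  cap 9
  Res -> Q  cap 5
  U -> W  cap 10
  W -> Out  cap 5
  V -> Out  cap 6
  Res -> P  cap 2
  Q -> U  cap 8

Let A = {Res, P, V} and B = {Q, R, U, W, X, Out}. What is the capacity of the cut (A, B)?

Edges leaving {Res, P, V}: Res→Q (5), P→R (12), P→U (9), V→Out (6).
Cut capacity = 5 + 12 + 9 + 6 = 32.

32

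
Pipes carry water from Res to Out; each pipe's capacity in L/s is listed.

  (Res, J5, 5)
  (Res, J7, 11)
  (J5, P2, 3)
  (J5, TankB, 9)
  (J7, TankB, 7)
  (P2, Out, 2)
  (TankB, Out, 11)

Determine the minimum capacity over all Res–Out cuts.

Augment Res→J5→P2→Out: bottleneck 2, flow now 2.
Augment Res→J5→TankB→Out: bottleneck 3, flow now 5.
Augment Res→J7→TankB→Out: bottleneck 7, flow now 12.
No augmenting path remains; maximum flow = 12.
By max-flow min-cut, the minimum cut capacity equals the max flow.
In the residual graph, reachable from Res: {Res, J7}.
Min-cut edges: Res→J5 (5), J7→TankB (7); capacity 5 + 7 = 12.

12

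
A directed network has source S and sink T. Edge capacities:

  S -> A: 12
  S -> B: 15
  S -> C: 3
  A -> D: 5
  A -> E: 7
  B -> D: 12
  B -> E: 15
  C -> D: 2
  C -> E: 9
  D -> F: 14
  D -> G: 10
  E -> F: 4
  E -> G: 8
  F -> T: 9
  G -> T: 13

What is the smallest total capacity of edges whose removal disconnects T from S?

22

Augment S→A→D→F→T: bottleneck 5, flow now 5.
Augment S→A→E→F→T: bottleneck 4, flow now 9.
Augment S→A→E→G→T: bottleneck 3, flow now 12.
Augment S→B→D→G→T: bottleneck 10, flow now 22.
No augmenting path remains; maximum flow = 22.
By max-flow min-cut, the minimum cut capacity equals the max flow.
In the residual graph, reachable from S: {S, A, B, C, D, E, F, G}.
Min-cut edges: F→T (9), G→T (13); capacity 9 + 13 = 22.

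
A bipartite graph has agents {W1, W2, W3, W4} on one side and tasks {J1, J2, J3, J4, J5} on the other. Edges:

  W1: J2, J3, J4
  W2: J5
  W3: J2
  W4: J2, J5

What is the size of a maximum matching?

3

Unit-capacity flow: source→left, listed edges, right→sink; max matching = max flow.
Augmenting path W1→J2 (+1); matched 1.
Augmenting path W2→J5 (+1); matched 2.
Augmenting path W3→J2→W1→J3 (+1); matched 3.
No augmenting path remains; maximum matching = 3.
König certificate: {W1, J2, J5} is a vertex cover of size 3 (every listed pair touches it), so no matching can be larger.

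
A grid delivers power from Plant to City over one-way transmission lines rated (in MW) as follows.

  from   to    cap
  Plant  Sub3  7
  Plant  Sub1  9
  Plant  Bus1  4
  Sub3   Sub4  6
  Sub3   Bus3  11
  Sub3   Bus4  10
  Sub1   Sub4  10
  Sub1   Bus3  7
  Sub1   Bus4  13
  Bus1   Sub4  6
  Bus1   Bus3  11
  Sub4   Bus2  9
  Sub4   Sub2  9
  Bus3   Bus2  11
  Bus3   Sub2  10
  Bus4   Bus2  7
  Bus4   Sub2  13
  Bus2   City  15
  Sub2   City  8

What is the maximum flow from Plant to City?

20

Augment Plant→Sub3→Sub4→Bus2→City: bottleneck 6, flow now 6.
Augment Plant→Sub3→Bus3→Bus2→City: bottleneck 1, flow now 7.
Augment Plant→Sub1→Sub4→Bus2→City: bottleneck 3, flow now 10.
Augment Plant→Sub1→Sub4→Sub2→City: bottleneck 6, flow now 16.
Augment Plant→Bus1→Sub4→Sub2→City: bottleneck 2, flow now 18.
Augment Plant→Bus1→Bus3→Bus2→City: bottleneck 2, flow now 20.
No augmenting path remains; maximum flow = 20.
In the residual graph, reachable from Plant: {Plant}.
Min-cut edges: Plant→Sub3 (7), Plant→Sub1 (9), Plant→Bus1 (4); capacity 7 + 9 + 4 = 20.
This cut is saturated, so no flow can exceed 20.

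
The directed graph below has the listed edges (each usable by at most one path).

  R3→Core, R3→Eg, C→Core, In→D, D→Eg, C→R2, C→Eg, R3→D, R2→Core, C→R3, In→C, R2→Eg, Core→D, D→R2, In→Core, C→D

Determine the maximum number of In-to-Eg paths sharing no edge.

3

Assign every edge capacity 1; by Menger, the answer equals the max flow.
Path In→C→Eg (+1); total 1.
Path In→D→Eg (+1); total 2.
Path In→Core→D→R2→Eg (+1); total 3.
No residual In→Eg path; max flow = 3.
Certifying cut of size 3: {In→C, In→Core, In→D}.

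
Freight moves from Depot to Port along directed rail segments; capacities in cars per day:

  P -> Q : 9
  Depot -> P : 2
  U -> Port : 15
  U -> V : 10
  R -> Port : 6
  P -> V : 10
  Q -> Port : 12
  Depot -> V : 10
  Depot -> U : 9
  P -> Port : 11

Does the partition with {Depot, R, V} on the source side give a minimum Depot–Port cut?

Given cut capacity: 2 + 9 + 6 = 17.
Augment Depot→P→Port: bottleneck 2, flow now 2.
Augment Depot→U→Port: bottleneck 9, flow now 11.
No augmenting path remains; maximum flow = 11.
In the residual graph, reachable from Depot: {Depot, V}.
Min-cut edges: Depot→P (2), Depot→U (9); capacity 2 + 9 = 11.
Cut capacity 17 exceeds the max flow 11, so it is not minimum.

No — its capacity is 17, but the minimum cut has capacity 11.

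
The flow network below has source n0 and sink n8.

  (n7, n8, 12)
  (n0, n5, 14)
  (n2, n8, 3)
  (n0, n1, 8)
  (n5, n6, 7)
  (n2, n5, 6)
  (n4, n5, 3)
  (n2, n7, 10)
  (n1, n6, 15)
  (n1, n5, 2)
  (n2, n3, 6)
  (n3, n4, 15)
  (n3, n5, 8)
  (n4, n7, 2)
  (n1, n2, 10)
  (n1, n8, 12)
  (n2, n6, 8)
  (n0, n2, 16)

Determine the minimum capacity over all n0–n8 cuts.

Augment n0→n1→n8: bottleneck 8, flow now 8.
Augment n0→n2→n8: bottleneck 3, flow now 11.
Augment n0→n2→n7→n8: bottleneck 10, flow now 21.
Augment n0→n2→n3→n4→n7→n8: bottleneck 2, flow now 23.
No augmenting path remains; maximum flow = 23.
By max-flow min-cut, the minimum cut capacity equals the max flow.
In the residual graph, reachable from n0: {n0, n2, n3, n4, n5, n6}.
Min-cut edges: n0→n1 (8), n2→n7 (10), n2→n8 (3), n4→n7 (2); capacity 8 + 10 + 3 + 2 = 23.

23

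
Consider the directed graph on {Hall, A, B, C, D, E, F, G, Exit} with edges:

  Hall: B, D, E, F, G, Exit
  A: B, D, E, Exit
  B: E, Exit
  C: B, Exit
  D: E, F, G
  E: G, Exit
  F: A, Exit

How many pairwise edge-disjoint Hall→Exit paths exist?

Assign every edge capacity 1; by Menger, the answer equals the max flow.
Path Hall→Exit (+1); total 1.
Path Hall→B→Exit (+1); total 2.
Path Hall→E→Exit (+1); total 3.
Path Hall→F→Exit (+1); total 4.
Path Hall→D→F→A→Exit (+1); total 5.
No residual Hall→Exit path; max flow = 5.
Certifying cut of size 5: {Hall→B, Hall→D, Hall→E, Hall→Exit, Hall→F}.

5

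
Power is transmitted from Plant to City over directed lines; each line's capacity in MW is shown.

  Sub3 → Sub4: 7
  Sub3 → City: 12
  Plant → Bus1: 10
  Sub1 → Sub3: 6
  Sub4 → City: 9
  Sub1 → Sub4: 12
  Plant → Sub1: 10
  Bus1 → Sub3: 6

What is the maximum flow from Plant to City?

16

Augment Plant→Sub1→Sub4→City: bottleneck 9, flow now 9.
Augment Plant→Sub1→Sub3→City: bottleneck 1, flow now 10.
Augment Plant→Bus1→Sub3→City: bottleneck 6, flow now 16.
No augmenting path remains; maximum flow = 16.
In the residual graph, reachable from Plant: {Plant, Bus1}.
Min-cut edges: Plant→Sub1 (10), Bus1→Sub3 (6); capacity 10 + 6 = 16.
This cut is saturated, so no flow can exceed 16.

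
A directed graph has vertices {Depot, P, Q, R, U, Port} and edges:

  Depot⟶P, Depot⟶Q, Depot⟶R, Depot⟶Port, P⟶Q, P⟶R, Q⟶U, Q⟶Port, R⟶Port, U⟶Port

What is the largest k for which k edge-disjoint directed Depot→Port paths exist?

Assign every edge capacity 1; by Menger, the answer equals the max flow.
Path Depot→Port (+1); total 1.
Path Depot→Q→Port (+1); total 2.
Path Depot→R→Port (+1); total 3.
Path Depot→P→Q→U→Port (+1); total 4.
No residual Depot→Port path; max flow = 4.
Certifying cut of size 4: {Depot→P, Depot→Port, Depot→Q, Depot→R}.

4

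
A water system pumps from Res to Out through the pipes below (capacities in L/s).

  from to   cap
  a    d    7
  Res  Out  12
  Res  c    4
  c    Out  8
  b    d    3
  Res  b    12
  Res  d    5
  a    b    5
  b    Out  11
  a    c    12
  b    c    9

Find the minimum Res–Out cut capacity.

Augment Res→Out: bottleneck 12, flow now 12.
Augment Res→b→Out: bottleneck 11, flow now 23.
Augment Res→c→Out: bottleneck 4, flow now 27.
Augment Res→b→c→Out: bottleneck 1, flow now 28.
No augmenting path remains; maximum flow = 28.
By max-flow min-cut, the minimum cut capacity equals the max flow.
In the residual graph, reachable from Res: {Res, d}.
Min-cut edges: Res→b (12), Res→c (4), Res→Out (12); capacity 12 + 4 + 12 = 28.

28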